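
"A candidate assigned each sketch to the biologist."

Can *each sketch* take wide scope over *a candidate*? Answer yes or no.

Yes

*each sketch* and *a candidate* are in the same minimal clause.
Clause-internal QR can adjoin the lower DP above the subject, yielding the inverse reading.
Both orderings are possible: *a candidate* > *each sketch* and *each sketch* > *a candidate*.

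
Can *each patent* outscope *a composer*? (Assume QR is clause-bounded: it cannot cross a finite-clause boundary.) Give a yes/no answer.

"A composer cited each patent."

Yes

*each patent* and *a composer* are in the same minimal clause.
Ordinary QR to a clause-peripheral position gives the wide-scope LF for the lower DP.
Both orderings are possible: *a composer* > *each patent* and *each patent* > *a composer*.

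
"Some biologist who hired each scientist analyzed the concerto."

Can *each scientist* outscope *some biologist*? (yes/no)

No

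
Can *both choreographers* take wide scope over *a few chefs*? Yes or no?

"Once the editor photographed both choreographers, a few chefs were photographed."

*both choreographers* occurs within the adjunct clause *once the editor photographed both choreographers*.
Scope out of an adjunct clause is unavailable: QR respects the adjunct-island constraint.
So the wide-scope reading for *both choreographers* is blocked.

No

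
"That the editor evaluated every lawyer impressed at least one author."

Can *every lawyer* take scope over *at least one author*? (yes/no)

The DP *every lawyer* is contained in the sentential subject *that the editor evaluated every lawyer*.
Clausal subjects are scope islands; QR from inside the subject into the matrix is barred.
The ordering *every lawyer* > *at least one author* is therefore underivable.

No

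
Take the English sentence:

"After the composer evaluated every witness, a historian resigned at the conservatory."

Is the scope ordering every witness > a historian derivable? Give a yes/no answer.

*every witness* occurs within the adjunct clause *after the composer evaluated every witness*.
Scope out of an adjunct clause is unavailable: QR respects the adjunct-island constraint.
There is no licit LF on which *every witness* c-commands *a historian*.

No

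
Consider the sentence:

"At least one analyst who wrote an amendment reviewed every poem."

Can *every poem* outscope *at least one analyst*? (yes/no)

Yes

The relative clause *who wrote an amendment* modifies *at least one analyst*, but *every poem* is not inside that relative clause — it is an argument of the matrix verb.
Nothing blocks QR of the lower DP to a position above the higher one, so inverse scope is available.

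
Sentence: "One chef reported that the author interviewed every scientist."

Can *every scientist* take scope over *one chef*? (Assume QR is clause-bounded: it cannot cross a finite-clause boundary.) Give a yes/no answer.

No

The DP *every scientist* is contained in the finite complement clause *that the author interviewed every scientist*.
Under clause-bounded QR, a quantifier in an embedded finite clause cannot raise into the matrix clause.
So the wide-scope reading for *every scientist* is blocked.
(Only the surface reading survives: one fixed chef with respect to all the relevant scientists.)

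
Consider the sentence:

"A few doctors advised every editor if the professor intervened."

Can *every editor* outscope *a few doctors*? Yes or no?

Yes

*every editor* is a matrix argument; the adjunct is an island but the target quantifier is outside it.
Nothing blocks QR of the lower DP to a position above the higher one, so inverse scope is available.
So *every editor* > *a few doctors* is among the available readings.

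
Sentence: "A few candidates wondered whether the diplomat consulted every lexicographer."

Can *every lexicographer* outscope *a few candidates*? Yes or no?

The DP *every lexicographer* is contained in the embedded question *whether the diplomat consulted every lexicographer*.
Embedded questions are wh-islands: a quantifier inside an indirect question cannot QR into the matrix clause.
So *every lexicographer* cannot raise to a position above *a few candidates*.

No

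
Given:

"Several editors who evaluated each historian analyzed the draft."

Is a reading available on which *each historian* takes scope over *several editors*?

No

*each historian* sits inside the relative clause *who evaluated each historian*.
QR out of a relative clause is ruled out by the relative-clause island constraint.
The inverse ordering *each historian* > *several editors* is therefore underivable.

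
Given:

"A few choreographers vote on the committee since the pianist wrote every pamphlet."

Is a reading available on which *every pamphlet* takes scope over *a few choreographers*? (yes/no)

*every pamphlet* occurs within the adjunct clause *since the pianist wrote every pamphlet*.
Since the clause is an adjunct (not a complement), the Adjunct Condition blocks QR across its edge.
*every pamphlet* > *a few choreographers* would require crossing that boundary, which is illicit.

No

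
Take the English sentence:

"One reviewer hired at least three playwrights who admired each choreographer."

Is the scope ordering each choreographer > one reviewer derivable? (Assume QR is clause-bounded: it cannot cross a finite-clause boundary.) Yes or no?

*each choreographer* occurs within the relative clause *who admired each choreographer* modifying *at least three playwrights*.
The relative clause forms an island for QR, so the quantifier is confined to the head noun's restrictor.
So *each choreographer* cannot raise to a position above *one reviewer*.

No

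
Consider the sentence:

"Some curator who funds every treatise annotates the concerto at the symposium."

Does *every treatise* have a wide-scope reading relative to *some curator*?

*every treatise* sits inside the relative clause *who funds every treatise*.
Quantifiers inside a relative clause are trapped there; the RC boundary blocks QR.
So *every treatise* cannot raise high enough to outscope *some curator*; only the surface ordering *some curator* > *every treatise* is available.

No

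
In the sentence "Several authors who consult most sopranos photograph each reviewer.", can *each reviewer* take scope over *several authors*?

Yes

Although the sentence contains a relative clause (*who consult most sopranos*), *each reviewer* is outside it, in the matrix VP.
Nothing blocks QR of the lower DP to a position above the higher one, so inverse scope is available.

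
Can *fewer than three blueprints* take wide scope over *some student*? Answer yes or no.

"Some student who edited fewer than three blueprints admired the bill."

The target quantifier *fewer than three blueprints* is part of the relative clause *who edited fewer than three blueprints*.
The relative clause forms an island for QR, so the quantifier is confined to the head noun's restrictor.
The inverse ordering *fewer than three blueprints* > *some student* is therefore underivable.

No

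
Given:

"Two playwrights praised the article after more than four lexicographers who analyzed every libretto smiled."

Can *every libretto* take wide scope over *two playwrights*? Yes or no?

No

*every libretto* sits inside the relative clause *who analyzed every libretto*, which is itself inside the adjunct *after more than four lexicographers who analyzed every libretto smiled*.
Even if one barrier were somehow void, the other would still block QR.
*every libretto* is confined to the island and cannot take scope over *two playwrights*.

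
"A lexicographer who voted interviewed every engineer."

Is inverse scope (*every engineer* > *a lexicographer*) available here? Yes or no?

Yes

*every engineer* sits in the matrix clause, not in the relative clause on *a lexicographer*.
With no island boundary between them, the object can take inverse scope over the subject via ordinary QR within the clause.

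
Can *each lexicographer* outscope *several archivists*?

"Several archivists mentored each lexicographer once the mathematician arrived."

Yes

*each lexicographer* is a matrix argument; the adjunct is an island but the target quantifier is outside it.
Since no island is crossed, the inverse ordering is licensed alongside surface scope.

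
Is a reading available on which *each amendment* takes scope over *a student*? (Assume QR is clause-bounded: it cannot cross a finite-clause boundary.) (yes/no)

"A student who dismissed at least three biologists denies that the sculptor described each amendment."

*each amendment* sits inside the finite complement clause *that the sculptor described each amendment*.
With QR restricted to its own tensed clause, the embedded quantifier cannot reach a matrix scope position.
There is no licit LF on which *each amendment* c-commands *a student*.
(Only the surface reading survives: one fixed student with respect to all the relevant amendments.)

No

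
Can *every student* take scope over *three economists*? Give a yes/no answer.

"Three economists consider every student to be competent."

Yes

ECM infinitives lack a CP barrier, so *every student* can QR over the matrix subject *three economists*.
With no island boundary between them, the object can take inverse scope over the subject via ordinary QR within the clause.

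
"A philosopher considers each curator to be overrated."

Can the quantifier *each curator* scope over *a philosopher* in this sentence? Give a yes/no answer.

Yes

*each curator* is the subject of an ECM infinitive — the infinitival complement of an ECM verb is not a scope island, so *each curator* can raise into the matrix clause.
Ordinary QR to a clause-peripheral position gives the wide-scope LF for the lower DP.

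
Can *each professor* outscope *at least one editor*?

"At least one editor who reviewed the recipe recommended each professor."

Although the sentence contains a relative clause (*who reviewed the recipe*), *each professor* is outside it, in the matrix VP.
Clause-internal QR can adjoin the lower DP above the subject, yielding the inverse reading.

Yes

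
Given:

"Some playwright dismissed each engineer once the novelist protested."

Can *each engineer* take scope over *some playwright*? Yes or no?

Yes

Although there is an adjunct clause, *each engineer* is in the main clause, not inside the adjunct.
No island intervenes, so both surface and inverse scope are derivable.
The sentence is scopally ambiguous between *some playwright* > *each engineer* and *each engineer* > *some playwright*.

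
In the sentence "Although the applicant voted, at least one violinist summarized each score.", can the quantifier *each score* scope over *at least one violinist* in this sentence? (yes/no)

Although there is an adjunct clause, *each score* is in the main clause, not inside the adjunct.
QR within a single clause is free, so the lower quantifier may take scope over the higher one.
The sentence is scopally ambiguous between *at least one violinist* > *each score* and *each score* > *at least one violinist*.

Yes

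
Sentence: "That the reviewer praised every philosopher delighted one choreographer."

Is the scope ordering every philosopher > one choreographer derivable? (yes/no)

No

The DP *every philosopher* is contained in the sentential subject *that the reviewer praised every philosopher*.
Sentential subjects are islands: a quantifier inside the subject clause cannot raise over the matrix predicate.
*every philosopher* > *one choreographer* would require crossing that boundary, which is illicit.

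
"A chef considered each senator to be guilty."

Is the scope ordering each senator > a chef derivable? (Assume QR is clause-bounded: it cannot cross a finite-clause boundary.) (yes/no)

Yes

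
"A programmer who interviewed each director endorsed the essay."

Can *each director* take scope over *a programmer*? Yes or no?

The target quantifier *each director* is part of the relative clause *who interviewed each director*.
The relative clause forms an island for QR, so the quantifier is confined to the head noun's restrictor.
There is no licit LF on which *each director* c-commands *a programmer*.
(Only the surface reading survives: one fixed programmer with respect to all the relevant directors.)

No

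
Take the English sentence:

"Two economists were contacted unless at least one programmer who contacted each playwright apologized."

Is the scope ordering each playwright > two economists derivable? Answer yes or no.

*each playwright* occurs within the relative clause *who contacted each playwright*, which is itself inside the adjunct *unless at least one programmer who contacted each playwright apologized*.
Nested islands: the RC island is itself inside an adjunct island, so wide scope is doubly excluded.
So *each playwright* cannot raise to a position above *two economists*.

No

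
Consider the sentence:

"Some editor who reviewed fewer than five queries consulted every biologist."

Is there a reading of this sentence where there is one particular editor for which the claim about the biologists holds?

The described interpretation is the *some editor* > *every biologist* scoping.
Surface scope (*some editor* > *every biologist*) is always derivable; islands only block QR, not in-situ interpretation.

Yes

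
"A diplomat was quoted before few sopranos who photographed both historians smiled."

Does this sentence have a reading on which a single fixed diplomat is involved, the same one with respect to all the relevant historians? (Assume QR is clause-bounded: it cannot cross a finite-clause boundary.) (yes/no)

That reading corresponds to *a diplomat* > *both historians*.
That is the surface-scope ordering, which is always one of the available readings — island constraints only ever restrict inverse scope.

Yes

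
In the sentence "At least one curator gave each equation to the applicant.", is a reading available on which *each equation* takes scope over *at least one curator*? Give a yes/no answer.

*at least one curator* and *each equation* are co-arguments of the matrix verb, with nothing but a clause-internal boundary between them.
With no island boundary between them, the object can take inverse scope over the subject via ordinary QR within the clause.

Yes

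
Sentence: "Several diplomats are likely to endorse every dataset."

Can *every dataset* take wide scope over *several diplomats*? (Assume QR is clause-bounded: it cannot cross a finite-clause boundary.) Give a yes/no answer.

Yes

*every dataset* is inside a raising infinitive, which is transparent to QR (no CP barrier), so it behaves as a matrix argument.
Clause-internal QR can adjoin the lower DP above the subject, yielding the inverse reading.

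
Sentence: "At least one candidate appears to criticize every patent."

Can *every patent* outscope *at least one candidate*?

Yes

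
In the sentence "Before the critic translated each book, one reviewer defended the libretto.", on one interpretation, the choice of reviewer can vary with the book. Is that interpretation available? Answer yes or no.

The paraphrase describes the scope ordering *each book* > *one reviewer*.
The target quantifier *each book* is part of the adjunct clause *before the critic translated each book*.
Since the clause is an adjunct (not a complement), the Adjunct Condition blocks QR across its edge.
*each book* is confined to the island and cannot take scope over *one reviewer*.

No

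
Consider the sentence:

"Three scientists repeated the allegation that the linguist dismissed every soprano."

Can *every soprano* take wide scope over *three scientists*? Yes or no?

No

*every soprano* sits inside the complex NP *the allegation that the linguist dismissed every soprano*.
The complex NP is opaque for QR — the quantifier is frozen inside the noun's complement.
Hence only narrow scope for *every soprano* (under *three scientists*) survives.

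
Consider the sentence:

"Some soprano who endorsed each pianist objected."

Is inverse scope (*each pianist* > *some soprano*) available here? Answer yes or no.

The DP *each pianist* is contained in the relative clause *who endorsed each pianist*.
A relative clause is a scope island — quantifier raising cannot cross its boundary.
*each pianist* is confined to the island and cannot take scope over *some soprano*.
(Only the surface reading survives: one fixed soprano with respect to all the relevant pianists.)

No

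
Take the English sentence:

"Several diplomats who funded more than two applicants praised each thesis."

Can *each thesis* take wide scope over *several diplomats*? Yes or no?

Yes

The RC *who funded more than two applicants* is an island, but *each thesis* is not inside it — it is the matrix object, a clausemate of *several diplomats*.
QR within a single clause is free, so the lower quantifier may take scope over the higher one.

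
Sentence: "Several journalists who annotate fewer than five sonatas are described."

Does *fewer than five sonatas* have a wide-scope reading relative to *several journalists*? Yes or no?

No

The target quantifier *fewer than five sonatas* is part of the relative clause *who annotate fewer than five sonatas*.
The relative clause forms an island for QR, so the quantifier is confined to the head noun's restrictor.
So *fewer than five sonatas* cannot raise high enough to outscope *several journalists*; only the surface ordering *several journalists* > *fewer than five sonatas* is available.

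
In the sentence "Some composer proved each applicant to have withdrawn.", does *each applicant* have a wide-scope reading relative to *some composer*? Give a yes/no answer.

Yes

This is an ECM construction: *each applicant* is the infinitival subject, Case-marked by the matrix verb, and the infinitive is transparent for QR.
Since no island is crossed, the inverse ordering is licensed alongside surface scope.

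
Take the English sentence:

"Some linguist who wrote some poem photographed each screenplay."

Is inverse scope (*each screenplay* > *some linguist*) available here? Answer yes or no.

Yes

Although the sentence contains a relative clause (*who wrote some poem*), *each screenplay* is outside it, in the matrix VP.
No island intervenes, so both surface and inverse scope are derivable.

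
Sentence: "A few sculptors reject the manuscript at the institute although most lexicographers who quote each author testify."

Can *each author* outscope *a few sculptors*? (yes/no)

No

The DP *each author* is contained in the relative clause *who quote each author*, which is itself inside the adjunct *although most lexicographers who quote each author testify*.
The quantifier would have to escape first the RC and then the adjunct — two independent island violations.
There is no licit LF on which *each author* c-commands *a few sculptors*.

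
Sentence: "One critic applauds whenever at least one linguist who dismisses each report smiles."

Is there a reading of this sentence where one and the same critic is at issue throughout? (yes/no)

Yes

This is the *one critic* > *each report* reading.
Surface scope (*one critic* > *each report*) is always derivable; islands only block QR, not in-situ interpretation.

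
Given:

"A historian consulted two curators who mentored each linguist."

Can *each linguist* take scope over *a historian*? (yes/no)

*each linguist* is embedded in the relative clause *who mentored each linguist* modifying *two curators*.
QR out of a relative clause is ruled out by the relative-clause island constraint.
*each linguist* is confined to the island and cannot take scope over *a historian*.

No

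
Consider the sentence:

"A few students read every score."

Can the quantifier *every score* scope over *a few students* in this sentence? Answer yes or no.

*every score* is the matrix object and *a few students* the matrix subject; the two are clausemates.
Clause-internal QR can adjoin the lower DP above the subject, yielding the inverse reading.
The sentence is scopally ambiguous between *a few students* > *every score* and *every score* > *a few students*.

Yes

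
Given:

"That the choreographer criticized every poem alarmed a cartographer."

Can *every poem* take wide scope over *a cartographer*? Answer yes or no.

The target quantifier *every poem* is part of the sentential subject *that the choreographer criticized every poem*.
Sentential subjects are islands: a quantifier inside the subject clause cannot raise over the matrix predicate.
There is no licit LF on which *every poem* c-commands *a cartographer*.

No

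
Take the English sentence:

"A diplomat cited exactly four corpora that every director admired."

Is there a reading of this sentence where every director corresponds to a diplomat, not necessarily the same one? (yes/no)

No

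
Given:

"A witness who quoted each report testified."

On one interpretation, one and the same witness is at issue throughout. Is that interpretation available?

Yes

The described interpretation is the *a witness* > *each report* scoping.
That is the surface-scope ordering, which is always one of the available readings — island constraints only ever restrict inverse scope.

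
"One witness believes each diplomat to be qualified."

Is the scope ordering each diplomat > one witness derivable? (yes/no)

ECM infinitives lack a CP barrier, so *each diplomat* can QR over the matrix subject *one witness*.
Clause-internal QR can adjoin the lower DP above the subject, yielding the inverse reading.

Yes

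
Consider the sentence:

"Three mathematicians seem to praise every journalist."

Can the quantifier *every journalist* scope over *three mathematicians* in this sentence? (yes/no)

Yes

The matrix predicate is a raising verb, whose infinitival complement is not a scope island — *every journalist* can QR into the matrix clause.
No island intervenes, so both surface and inverse scope are derivable.
Both orderings are possible: *three mathematicians* > *every journalist* and *every journalist* > *three mathematicians*.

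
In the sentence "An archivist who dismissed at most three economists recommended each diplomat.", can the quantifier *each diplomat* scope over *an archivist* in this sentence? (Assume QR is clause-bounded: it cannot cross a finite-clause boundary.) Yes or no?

Yes

Although the sentence contains a relative clause (*who dismissed at most three economists*), *each diplomat* is outside it, in the matrix VP.
Since no island is crossed, the inverse ordering is licensed alongside surface scope.
Both orderings are possible: *an archivist* > *each diplomat* and *each diplomat* > *an archivist*.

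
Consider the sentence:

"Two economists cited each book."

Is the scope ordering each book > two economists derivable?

*each book* is the matrix object and *two economists* the matrix subject; the two are clausemates.
Since no island is crossed, the inverse ordering is licensed alongside surface scope.
The sentence is scopally ambiguous between *two economists* > *each book* and *each book* > *two economists*.

Yes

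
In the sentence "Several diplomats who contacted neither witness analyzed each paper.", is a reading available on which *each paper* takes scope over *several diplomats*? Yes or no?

Yes

*each paper* is a matrix argument; only *several diplomats* is modified by the relative clause *who contacted neither witness*, so the RC island is irrelevant to the target quantifier.
Nothing blocks QR of the lower DP to a position above the higher one, so inverse scope is available.
So *each paper* > *several diplomats* is among the available readings.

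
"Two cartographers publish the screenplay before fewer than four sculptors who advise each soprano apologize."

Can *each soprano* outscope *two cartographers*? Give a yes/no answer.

No

*each soprano* sits inside the relative clause *who advise each soprano*, which is itself inside the adjunct *before fewer than four sculptors who advise each soprano apologize*.
Even if one barrier were somehow void, the other would still block QR.
There is no licit LF on which *each soprano* c-commands *two cartographers*.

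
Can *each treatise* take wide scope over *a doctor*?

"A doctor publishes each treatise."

Yes

*a doctor* and *each treatise* are co-arguments of the matrix verb, with nothing but a clause-internal boundary between them.
Clause-internal QR can adjoin the lower DP above the subject, yielding the inverse reading.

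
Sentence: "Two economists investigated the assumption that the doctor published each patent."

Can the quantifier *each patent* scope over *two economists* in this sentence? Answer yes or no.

The DP *each patent* is contained in the complex NP *the assumption that the doctor published each patent*.
A that-clause complement to a noun is an island; QR cannot cross the NP boundary.
There is no licit LF on which *each patent* c-commands *two economists*.

No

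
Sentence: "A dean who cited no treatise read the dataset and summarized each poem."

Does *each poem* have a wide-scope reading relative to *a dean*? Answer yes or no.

*each poem* occurs within one conjunct of the coordinate structure (*summarized each poem*).
Asymmetric QR out of one conjunct violates the Coordinate Structure Constraint.
*each poem* > *a dean* would require crossing that boundary, which is illicit.
(Only the surface reading survives: one fixed dean with respect to all the relevant poems.)

No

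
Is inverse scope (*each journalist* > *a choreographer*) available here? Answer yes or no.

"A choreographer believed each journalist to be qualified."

Yes

*each journalist* is the subject of an ECM infinitive — the infinitival complement of an ECM verb is not a scope island, so *each journalist* can raise into the matrix clause.
With no island boundary between them, the object can take inverse scope over the subject via ordinary QR within the clause.
Both orderings are possible: *a choreographer* > *each journalist* and *each journalist* > *a choreographer*.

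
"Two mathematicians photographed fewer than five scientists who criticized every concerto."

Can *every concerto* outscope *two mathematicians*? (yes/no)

No

*every concerto* occurs within the relative clause *who criticized every concerto* modifying *fewer than five scientists*.
QR out of a relative clause is ruled out by the relative-clause island constraint.
So *every concerto* cannot raise high enough to outscope *two mathematicians*; only the surface ordering *two mathematicians* > *every concerto* is available.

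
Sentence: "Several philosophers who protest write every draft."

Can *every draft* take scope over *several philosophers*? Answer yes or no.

Yes

*every draft* is a matrix argument; only *several philosophers* is modified by the relative clause *who protest*, so the RC island is irrelevant to the target quantifier.
Nothing blocks QR of the lower DP to a position above the higher one, so inverse scope is available.
Both orderings are possible: *several philosophers* > *every draft* and *every draft* > *several philosophers*.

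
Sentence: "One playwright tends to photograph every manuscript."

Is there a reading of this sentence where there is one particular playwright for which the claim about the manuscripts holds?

Yes

This is the *one playwright* > *every manuscript* reading.
That is the surface-scope ordering, which is always one of the available readings — island constraints only ever restrict inverse scope.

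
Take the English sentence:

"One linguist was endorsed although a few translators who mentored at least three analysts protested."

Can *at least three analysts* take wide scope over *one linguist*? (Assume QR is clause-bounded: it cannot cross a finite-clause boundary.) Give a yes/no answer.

No

Structurally, *at least three analysts* is inside the relative clause *who mentored at least three analysts*, which is itself inside the adjunct *although a few translators who mentored at least three analysts protested*.
Two island boundaries intervene — the relative clause and the adjunct. Either alone would block QR.
So the wide-scope reading for *at least three analysts* is blocked.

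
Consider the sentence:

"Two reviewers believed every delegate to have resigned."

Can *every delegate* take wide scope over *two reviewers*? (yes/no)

Yes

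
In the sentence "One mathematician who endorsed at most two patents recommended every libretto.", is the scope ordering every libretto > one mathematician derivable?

Yes

*every libretto* is a matrix argument; only *one mathematician* is modified by the relative clause *who endorsed at most two patents*, so the RC island is irrelevant to the target quantifier.
Clause-internal QR can adjoin the lower DP above the subject, yielding the inverse reading.
Both orderings are possible: *one mathematician* > *every libretto* and *every libretto* > *one mathematician*.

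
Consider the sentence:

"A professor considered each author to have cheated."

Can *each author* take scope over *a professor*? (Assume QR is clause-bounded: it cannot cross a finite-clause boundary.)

The ECM infinitive is scope-transparent — *each author* is free to raise above *a professor*.
Since no island is crossed, the inverse ordering is licensed alongside surface scope.

Yes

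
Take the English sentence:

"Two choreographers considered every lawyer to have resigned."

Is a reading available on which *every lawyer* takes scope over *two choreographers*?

This is an ECM construction: *every lawyer* is the infinitival subject, Case-marked by the matrix verb, and the infinitive is transparent for QR.
Nothing blocks QR of the lower DP to a position above the higher one, so inverse scope is available.

Yes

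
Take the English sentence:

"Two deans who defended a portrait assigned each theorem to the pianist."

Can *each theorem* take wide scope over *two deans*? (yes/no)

Yes

The relative clause *who defended a portrait* modifies *two deans*, but *each theorem* is not inside that relative clause — it is an argument of the matrix verb.
With no island boundary between them, the object can take inverse scope over the subject via ordinary QR within the clause.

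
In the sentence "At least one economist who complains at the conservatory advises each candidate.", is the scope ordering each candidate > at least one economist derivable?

Yes

The RC *who complains at the conservatory* is an island, but *each candidate* is not inside it — it is the matrix object, a clausemate of *at least one economist*.
Nothing blocks QR of the lower DP to a position above the higher one, so inverse scope is available.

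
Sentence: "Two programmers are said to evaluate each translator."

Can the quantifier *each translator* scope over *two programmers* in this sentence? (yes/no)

Raising constructions are monoclausal for scope purposes; *each translator* is not separated from *two programmers* by any island.
Since no island is crossed, the inverse ordering is licensed alongside surface scope.

Yes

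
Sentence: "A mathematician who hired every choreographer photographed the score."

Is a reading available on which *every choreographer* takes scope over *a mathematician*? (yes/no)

Structurally, *every choreographer* is inside the relative clause *who hired every choreographer*.
Relative clauses are scope islands: a quantifier cannot QR out of a relative clause to take scope in the matrix clause.
The inverse ordering *every choreographer* > *a mathematician* is therefore underivable.

No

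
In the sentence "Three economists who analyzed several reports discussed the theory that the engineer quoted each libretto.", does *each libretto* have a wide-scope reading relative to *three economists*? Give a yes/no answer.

No

Structurally, *each libretto* is inside the complex NP *the theory that the engineer quoted each libretto*.
Noun-complement clauses are scope islands (the Complex NP Constraint): a quantifier inside one cannot scope into the matrix.
So *each libretto* cannot raise to a position above *three economists*.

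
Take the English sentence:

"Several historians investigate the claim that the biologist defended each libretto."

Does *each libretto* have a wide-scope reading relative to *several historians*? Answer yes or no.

The target quantifier *each libretto* is part of the complex NP *the claim that the biologist defended each libretto*.
Since the clause is the complement of a nominal head, the CNPC blocks scope extraction.
Hence only narrow scope for *each libretto* (under *several historians*) survives.

No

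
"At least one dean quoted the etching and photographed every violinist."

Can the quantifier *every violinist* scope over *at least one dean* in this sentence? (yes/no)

*every violinist* occurs within one conjunct of the coordinate structure (*photographed every violinist*).
Coordinate structures are islands for non-across-the-board movement, QR included.
So *every violinist* cannot raise to a position above *at least one dean*.
(Only the surface reading survives: one fixed dean with respect to all the relevant violinists.)

No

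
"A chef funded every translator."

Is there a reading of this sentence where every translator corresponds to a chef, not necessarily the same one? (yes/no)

This is the *every translator* > *a chef* reading.
*every translator* is the matrix object and *a chef* the matrix subject; the two are clausemates.
Clause-internal QR can adjoin the lower DP above the subject, yielding the inverse reading.
Both orderings are possible: *a chef* > *every translator* and *every translator* > *a chef*.

Yes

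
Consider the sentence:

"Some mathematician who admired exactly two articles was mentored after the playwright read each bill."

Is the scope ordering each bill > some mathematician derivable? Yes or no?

The target quantifier *each bill* is part of the adjunct clause *after the playwright read each bill*.
Adjuncts are opaque for quantifier raising; a quantifier in an adjunct stays inside it.
So *each bill* cannot raise high enough to outscope *some mathematician*; only the surface ordering *some mathematician* > *each bill* is available.

No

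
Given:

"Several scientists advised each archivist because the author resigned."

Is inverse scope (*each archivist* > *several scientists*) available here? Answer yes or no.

Yes

The adjunct clause does not contain *each archivist*, which is the matrix object.
With no island boundary between them, the object can take inverse scope over the subject via ordinary QR within the clause.
So *each archivist* > *several scientists* is among the available readings.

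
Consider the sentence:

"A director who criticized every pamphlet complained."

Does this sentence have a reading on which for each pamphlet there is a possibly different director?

That reading corresponds to *every pamphlet* > *a director*.
*every pamphlet* sits inside the relative clause *who criticized every pamphlet*.
Relative clauses block scope extraction: QR cannot target a position outside the modified NP.
*every pamphlet* > *a director* would require crossing that boundary, which is illicit.

No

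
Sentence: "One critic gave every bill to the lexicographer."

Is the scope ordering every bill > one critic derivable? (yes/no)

*every bill* and *one critic* are in the same minimal clause.
Ordinary QR to a clause-peripheral position gives the wide-scope LF for the lower DP.

Yes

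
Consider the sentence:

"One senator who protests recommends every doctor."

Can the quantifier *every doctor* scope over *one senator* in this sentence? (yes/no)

Yes

*every doctor* is a matrix argument; only *one senator* is modified by the relative clause *who protests*, so the RC island is irrelevant to the target quantifier.
Nothing blocks QR of the lower DP to a position above the higher one, so inverse scope is available.
So *every doctor* > *one senator* is among the available readings.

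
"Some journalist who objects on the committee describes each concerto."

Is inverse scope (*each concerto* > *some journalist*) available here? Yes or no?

Yes

*each concerto* sits in the matrix clause, not in the relative clause on *some journalist*.
With no island boundary between them, the object can take inverse scope over the subject via ordinary QR within the clause.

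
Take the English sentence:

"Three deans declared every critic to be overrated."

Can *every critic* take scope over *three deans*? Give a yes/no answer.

This is an ECM construction: *every critic* is the infinitival subject, Case-marked by the matrix verb, and the infinitive is transparent for QR.
Clause-internal QR can adjoin the lower DP above the subject, yielding the inverse reading.

Yes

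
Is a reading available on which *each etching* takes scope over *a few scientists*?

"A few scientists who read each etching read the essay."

No

The target quantifier *each etching* is part of the relative clause *who read each etching*.
Relative clauses are scope islands: a quantifier cannot QR out of a relative clause to take scope in the matrix clause.
So the wide-scope reading for *each etching* is blocked.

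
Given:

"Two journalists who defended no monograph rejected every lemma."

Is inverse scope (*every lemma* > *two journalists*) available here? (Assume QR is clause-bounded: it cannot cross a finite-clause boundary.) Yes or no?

Yes

The relative clause *who defended no monograph* modifies *two journalists*, but *every lemma* is not inside that relative clause — it is an argument of the matrix verb.
Clause-internal QR can adjoin the lower DP above the subject, yielding the inverse reading.
The sentence is scopally ambiguous between *two journalists* > *every lemma* and *every lemma* > *two journalists*.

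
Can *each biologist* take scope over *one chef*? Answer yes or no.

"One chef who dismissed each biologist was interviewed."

The DP *each biologist* is contained in the relative clause *who dismissed each biologist*.
A relative clause is a scope island — quantifier raising cannot cross its boundary.
So *each biologist* cannot raise high enough to outscope *one chef*; only the surface ordering *one chef* > *each biologist* is available.

No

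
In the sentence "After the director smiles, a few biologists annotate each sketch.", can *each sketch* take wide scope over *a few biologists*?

The adjunct clause does not contain *each sketch*, which is the matrix object.
Ordinary QR to a clause-peripheral position gives the wide-scope LF for the lower DP.

Yes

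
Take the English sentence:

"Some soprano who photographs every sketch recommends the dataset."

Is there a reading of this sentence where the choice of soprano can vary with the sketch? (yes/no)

No

That reading corresponds to *every sketch* > *some soprano*.
*every sketch* sits inside the relative clause *who photographs every sketch*.
The relative clause forms an island for QR, so the quantifier is confined to the head noun's restrictor.
Hence only narrow scope for *every sketch* (under *some soprano*) survives.
(Only the surface reading survives: one fixed soprano with respect to all the relevant sketches.)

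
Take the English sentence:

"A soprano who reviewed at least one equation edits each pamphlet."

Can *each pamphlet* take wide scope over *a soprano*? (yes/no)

Yes

*each pamphlet* sits in the matrix clause, not in the relative clause on *a soprano*.
Ordinary QR to a clause-peripheral position gives the wide-scope LF for the lower DP.
So *each pamphlet* > *a soprano* is among the available readings.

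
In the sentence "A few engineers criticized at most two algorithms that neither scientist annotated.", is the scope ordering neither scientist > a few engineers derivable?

No

The target quantifier *neither scientist* is part of the relative clause *that neither scientist annotated* modifying *at most two algorithms*.
QR out of a relative clause is ruled out by the relative-clause island constraint.
Hence only narrow scope for *neither scientist* (under *a few engineers*) survives.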